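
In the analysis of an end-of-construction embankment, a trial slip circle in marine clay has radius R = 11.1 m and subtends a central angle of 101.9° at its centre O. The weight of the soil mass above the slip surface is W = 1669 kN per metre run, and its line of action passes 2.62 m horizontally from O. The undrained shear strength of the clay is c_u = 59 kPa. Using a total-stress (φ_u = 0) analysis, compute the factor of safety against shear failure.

FS = 2.96

Taking moments about the centre O, the resisting moment is provided by the undrained shear strength acting along the arc:
Arc length L_a = R·θ = 11.1·(101.9°·π/180) = 11.1·1.7785 = 19.74 m
M_R = c_u·L_a·R = 59·19.74·11.1 = 12928.5 kN·m/m
M_D = W·d = 1669·2.62 = 4372.8 kN·m/m
FS = M_R / M_D = 12928.5 / 4372.8 = 2.957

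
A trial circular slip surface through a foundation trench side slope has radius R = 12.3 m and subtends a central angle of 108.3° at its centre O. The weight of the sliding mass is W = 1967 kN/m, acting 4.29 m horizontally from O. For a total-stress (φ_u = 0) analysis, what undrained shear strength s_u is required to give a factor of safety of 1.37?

FS = s_u·L_a·R / (W·d), so s_u = FS·W·d / (L_a·R).
Arc length L_a = R·θ = 12.3·(108.3°·π/180) = 12.3·1.8902 = 23.25 m
s_u = 1.37·1967·4.29 / (23.25·12.3) = 11560.6 / 285.97 = 40.43 kPa

s_u = 40.4 kPa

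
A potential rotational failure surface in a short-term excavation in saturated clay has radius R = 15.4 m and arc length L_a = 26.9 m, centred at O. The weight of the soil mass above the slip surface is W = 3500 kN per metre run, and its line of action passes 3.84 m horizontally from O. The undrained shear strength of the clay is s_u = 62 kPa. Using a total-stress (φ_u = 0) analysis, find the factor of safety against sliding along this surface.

FS = 1.91

Taking moments about the centre O, the resisting moment is provided by the undrained shear strength acting along the arc:
M_R = s_u·L_a·R = 62·26.90·15.4 = 25684.1 kN·m/m
M_D = W·d = 3500·3.84 = 13440.0 kN·m/m
FS = M_R / M_D = 25684.1 / 13440.0 = 1.911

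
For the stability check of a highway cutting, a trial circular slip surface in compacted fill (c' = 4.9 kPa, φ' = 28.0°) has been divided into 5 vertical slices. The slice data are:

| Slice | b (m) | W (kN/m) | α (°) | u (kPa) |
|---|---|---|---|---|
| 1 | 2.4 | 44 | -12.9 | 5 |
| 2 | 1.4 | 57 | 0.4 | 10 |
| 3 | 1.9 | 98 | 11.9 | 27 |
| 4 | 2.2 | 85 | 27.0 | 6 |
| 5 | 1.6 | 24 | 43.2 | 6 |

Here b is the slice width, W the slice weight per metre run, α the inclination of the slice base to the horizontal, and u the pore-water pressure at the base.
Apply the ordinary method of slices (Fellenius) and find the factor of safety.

FS = 2.25

Ordinary method of slices: FS = Σ[c'·Δl_i + (W_i cosα_i − u_i·Δl_i)·tanφ'] / Σ W_i sinα_i, with Δl_i = b_i / cosα_i.
Slice 1: Δl = 2.4/cos(-12.9°) = 2.462 m; N'_1 = 44·cos(-12.9°) − 5·2.462 = 30.6; c'Δl = 12.06; W sinα = -9.8
Slice 2: Δl = 1.4/cos0.4° = 1.400 m; N'_2 = 57·cos0.4° − 10·1.400 = 43.0; c'Δl = 6.86; W sinα = 0.4
Slice 3: Δl = 1.9/cos11.9° = 1.942 m; N'_3 = 98·cos11.9° − 27·1.942 = 43.5; c'Δl = 9.51; W sinα = 20.2
Slice 4: Δl = 2.2/cos27.0° = 2.469 m; N'_4 = 85·cos27.0° − 6·2.469 = 60.9; c'Δl = 12.10; W sinα = 38.6
Slice 5: Δl = 1.6/cos43.2° = 2.195 m; N'_5 = 24·cos43.2° − 6·2.195 = 4.3; c'Δl = 10.75; W sinα = 16.4
Σc'Δl = 51.3 kN/m; ΣN' = 182.3 kN/m; ΣW sinα = 65.8 kN/m
Resisting = 51.3 + 182.3·tan28.0° = 51.3 + 96.9 = 148.2 kN/m
FS = 148.2 / 65.8 = 2.253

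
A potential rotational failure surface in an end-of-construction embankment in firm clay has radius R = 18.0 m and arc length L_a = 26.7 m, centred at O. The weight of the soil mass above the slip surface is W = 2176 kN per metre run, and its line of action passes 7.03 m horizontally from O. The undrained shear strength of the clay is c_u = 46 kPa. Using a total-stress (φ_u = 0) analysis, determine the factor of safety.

Taking moments about the centre O, the resisting moment is provided by the undrained shear strength acting along the arc:
M_R = c_u·L_a·R = 46·26.70·18.0 = 22107.6 kN·m/m
M_D = W·d = 2176·7.03 = 15297.3 kN·m/m
FS = M_R / M_D = 22107.6 / 15297.3 = 1.445

FS = 1.45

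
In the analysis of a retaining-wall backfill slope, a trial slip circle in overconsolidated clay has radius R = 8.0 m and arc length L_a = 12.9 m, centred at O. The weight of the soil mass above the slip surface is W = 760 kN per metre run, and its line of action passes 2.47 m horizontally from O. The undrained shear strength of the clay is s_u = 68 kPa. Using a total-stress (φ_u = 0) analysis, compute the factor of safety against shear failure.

FS = 3.74

Taking moments about the centre O, the resisting moment is provided by the undrained shear strength acting along the arc:
M_R = s_u·L_a·R = 68·12.90·8.0 = 7017.6 kN·m/m
M_D = W·d = 760·2.47 = 1877.2 kN·m/m
FS = M_R / M_D = 7017.6 / 1877.2 = 3.738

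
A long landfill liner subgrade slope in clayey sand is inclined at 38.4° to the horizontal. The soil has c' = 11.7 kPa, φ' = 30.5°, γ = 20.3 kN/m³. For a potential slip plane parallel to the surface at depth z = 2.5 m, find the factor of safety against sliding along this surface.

For an infinite slope with a slip plane parallel to the surface (no pore pressure): FS = [c' + γz cos²β tanφ'] / [γz sinβ cosβ].
γz = 20.3·2.5 = 50.75 kN/m²
Numerator = 11.7 + 50.75·cos²38.4°·tan30.5° = 11.7 + 50.75·0.6142·0.5890 = 30.060 kPa
Denominator = 50.75·sin38.4°·cos38.4° = 50.75·0.6211·0.7837 = 24.705 kPa
FS = 30.060 / 24.705 = 1.217

FS = 1.22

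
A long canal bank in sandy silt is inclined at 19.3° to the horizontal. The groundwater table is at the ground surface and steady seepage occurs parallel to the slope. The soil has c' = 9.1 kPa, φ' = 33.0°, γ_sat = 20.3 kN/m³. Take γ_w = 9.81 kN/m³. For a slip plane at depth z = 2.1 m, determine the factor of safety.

With seepage parallel to the slope and the water table at the surface, the effective normal stress on the slip plane uses the buoyant unit weight γ' = γ_sat − γ_w while the driving shear stress uses γ_sat:
FS = [c' + γ' z cos²β tanφ'] / [γ_sat z sinβ cosβ]
γ' = 20.3 − 9.81 = 10.49 kN/m³
Numerator = 9.1 + 10.49·2.1·cos²19.3°·tan33.0° = 9.1 + 10.49·2.1·0.8908·0.6494 = 21.843 kPa
Denominator = 20.3·2.1·sin19.3°·cos19.3° = 20.3·2.1·0.3305·0.9438 = 13.298 kPa
FS = 21.843 / 13.298 = 1.643

FS = 1.64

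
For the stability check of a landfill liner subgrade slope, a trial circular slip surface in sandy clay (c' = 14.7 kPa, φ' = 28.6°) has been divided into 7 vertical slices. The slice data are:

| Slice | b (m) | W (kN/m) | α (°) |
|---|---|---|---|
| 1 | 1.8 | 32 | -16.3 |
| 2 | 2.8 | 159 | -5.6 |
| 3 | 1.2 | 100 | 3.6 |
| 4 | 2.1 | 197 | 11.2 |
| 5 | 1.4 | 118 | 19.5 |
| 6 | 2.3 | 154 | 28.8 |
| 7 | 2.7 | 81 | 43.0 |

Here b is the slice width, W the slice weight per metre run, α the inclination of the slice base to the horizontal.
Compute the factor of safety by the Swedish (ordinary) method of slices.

Ordinary method of slices: FS = Σ[c'·Δl_i + (W_i cosα_i)·tanφ'] / Σ W_i sinα_i, with Δl_i = b_i / cosα_i.
Slice 1: Δl = 1.8/cos(-16.3°) = 1.875 m; N'_1 = 32·cos(-16.3°) = 30.7; c'Δl = 27.57; W sinα = -9.0
Slice 2: Δl = 2.8/cos(-5.6°) = 2.813 m; N'_2 = 159·cos(-5.6°) = 158.2; c'Δl = 41.36; W sinα = -15.5
Slice 3: Δl = 1.2/cos3.6° = 1.202 m; N'_3 = 100·cos3.6° = 99.8; c'Δl = 17.67; W sinα = 6.3
Slice 4: Δl = 2.1/cos11.2° = 2.141 m; N'_4 = 197·cos11.2° = 193.2; c'Δl = 31.47; W sinα = 38.3
Slice 5: Δl = 1.4/cos19.5° = 1.485 m; N'_5 = 118·cos19.5° = 111.2; c'Δl = 21.83; W sinα = 39.4
Slice 6: Δl = 2.3/cos28.8° = 2.625 m; N'_6 = 154·cos28.8° = 135.0; c'Δl = 38.58; W sinα = 74.2
Slice 7: Δl = 2.7/cos43.0° = 3.692 m; N'_7 = 81·cos43.0° = 59.2; c'Δl = 54.27; W sinα = 55.2
Σc'Δl = 232.8 kN/m; ΣN' = 787.4 kN/m; ΣW sinα = 188.9 kN/m
Resisting = 232.8 + 787.4·tan28.6° = 232.8 + 429.3 = 662.1 kN/m
FS = 662.1 / 188.9 = 3.505

FS = 3.51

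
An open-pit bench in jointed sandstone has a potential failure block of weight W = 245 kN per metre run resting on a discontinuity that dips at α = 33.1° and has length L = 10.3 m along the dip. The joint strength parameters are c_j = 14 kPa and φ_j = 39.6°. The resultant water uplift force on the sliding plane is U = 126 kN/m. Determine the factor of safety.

Resolving the block weight along and normal to the plane and applying the Mohr–Coulomb strength on the joint:
N' = W cosα − U = 245·cos33.1° − 126 = 79.2 kN/m
Driving force T = W sinα = 245·sin33.1° = 133.8 kN/m
Resisting force R = c_j·L + N'·tanφ_j = 14·10.3 + 79.2·tan39.6° = 144.2 + 65.6 = 209.8 kN/m
FS = R / T = 209.8 / 133.8 = 1.568

FS = 1.57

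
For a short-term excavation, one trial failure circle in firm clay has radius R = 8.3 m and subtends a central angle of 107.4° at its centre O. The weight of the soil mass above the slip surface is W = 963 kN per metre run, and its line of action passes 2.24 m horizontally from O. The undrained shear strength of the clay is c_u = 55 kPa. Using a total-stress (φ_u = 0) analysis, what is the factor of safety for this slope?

FS = 3.29

Taking moments about the centre O, the resisting moment is provided by the undrained shear strength acting along the arc:
Arc length L_a = R·θ = 8.3·(107.4°·π/180) = 8.3·1.8745 = 15.56 m
M_R = c_u·L_a·R = 55·15.56·8.3 = 7102.3 kN·m/m
M_D = W·d = 963·2.24 = 2157.1 kN·m/m
FS = M_R / M_D = 7102.3 / 2157.1 = 3.293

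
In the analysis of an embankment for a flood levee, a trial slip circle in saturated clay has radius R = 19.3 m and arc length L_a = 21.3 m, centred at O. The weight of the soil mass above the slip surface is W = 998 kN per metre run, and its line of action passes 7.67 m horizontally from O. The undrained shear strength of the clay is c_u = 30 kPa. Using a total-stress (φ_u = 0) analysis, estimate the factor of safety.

Taking moments about the centre O, the resisting moment is provided by the undrained shear strength acting along the arc:
M_R = c_u·L_a·R = 30·21.30·19.3 = 12332.7 kN·m/m
M_D = W·d = 998·7.67 = 7654.7 kN·m/m
FS = M_R / M_D = 12332.7 / 7654.7 = 1.611

FS = 1.61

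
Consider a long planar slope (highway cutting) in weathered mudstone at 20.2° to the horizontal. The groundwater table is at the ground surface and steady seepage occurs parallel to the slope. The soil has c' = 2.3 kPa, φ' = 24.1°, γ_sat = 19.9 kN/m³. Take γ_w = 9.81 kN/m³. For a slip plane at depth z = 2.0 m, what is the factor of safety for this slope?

With seepage parallel to the slope and the water table at the surface, the effective normal stress on the slip plane uses the buoyant unit weight γ' = γ_sat − γ_w while the driving shear stress uses γ_sat:
FS = [c' + γ' z cos²β tanφ'] / [γ_sat z sinβ cosβ]
γ' = 19.9 − 9.81 = 10.09 kN/m³
Numerator = 2.3 + 10.09·2.0·cos²20.2°·tan24.1° = 2.3 + 10.09·2.0·0.8808·0.4473 = 10.251 kPa
Denominator = 19.9·2.0·sin20.2°·cos20.2° = 19.9·2.0·0.3453·0.9385 = 12.898 kPa
FS = 10.251 / 12.898 = 0.795

FS = 0.79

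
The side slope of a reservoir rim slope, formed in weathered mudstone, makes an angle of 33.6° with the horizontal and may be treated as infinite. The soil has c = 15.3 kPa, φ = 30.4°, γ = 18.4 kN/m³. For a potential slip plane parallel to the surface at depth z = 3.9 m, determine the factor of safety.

For an infinite slope with a slip plane parallel to the surface (no pore pressure): FS = [c + γz cos²β tanφ] / [γz sinβ cosβ].
γz = 18.4·3.9 = 71.76 kN/m²
Numerator = 15.3 + 71.76·cos²33.6°·tan30.4° = 15.3 + 71.76·0.6938·0.5867 = 44.508 kPa
Denominator = 71.76·sin33.6°·cos33.6° = 71.76·0.5534·0.8329 = 33.076 kPa
FS = 44.508 / 33.076 = 1.346

FS = 1.35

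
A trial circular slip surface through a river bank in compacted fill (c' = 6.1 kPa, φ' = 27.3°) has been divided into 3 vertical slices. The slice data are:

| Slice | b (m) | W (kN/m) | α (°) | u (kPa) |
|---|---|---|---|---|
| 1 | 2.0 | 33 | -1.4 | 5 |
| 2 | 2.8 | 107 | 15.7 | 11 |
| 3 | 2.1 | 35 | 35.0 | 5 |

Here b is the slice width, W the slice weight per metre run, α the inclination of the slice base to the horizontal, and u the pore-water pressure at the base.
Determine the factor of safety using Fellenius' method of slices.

FS = 2.12

Ordinary method of slices: FS = Σ[c'·Δl_i + (W_i cosα_i − u_i·Δl_i)·tanφ'] / Σ W_i sinα_i, with Δl_i = b_i / cosα_i.
Slice 1: Δl = 2.0/cos(-1.4°) = 2.001 m; N'_1 = 33·cos(-1.4°) − 5·2.001 = 23.0; c'Δl = 12.20; W sinα = -0.8
Slice 2: Δl = 2.8/cos15.7° = 2.909 m; N'_2 = 107·cos15.7° − 11·2.909 = 71.0; c'Δl = 17.74; W sinα = 29.0
Slice 3: Δl = 2.1/cos35.0° = 2.564 m; N'_3 = 35·cos35.0° − 5·2.564 = 15.9; c'Δl = 15.64; W sinα = 20.1
Σc'Δl = 45.6 kN/m; ΣN' = 109.9 kN/m; ΣW sinα = 48.2 kN/m
Resisting = 45.6 + 109.9·tan27.3° = 45.6 + 56.7 = 102.3 kN/m
FS = 102.3 / 48.2 = 2.121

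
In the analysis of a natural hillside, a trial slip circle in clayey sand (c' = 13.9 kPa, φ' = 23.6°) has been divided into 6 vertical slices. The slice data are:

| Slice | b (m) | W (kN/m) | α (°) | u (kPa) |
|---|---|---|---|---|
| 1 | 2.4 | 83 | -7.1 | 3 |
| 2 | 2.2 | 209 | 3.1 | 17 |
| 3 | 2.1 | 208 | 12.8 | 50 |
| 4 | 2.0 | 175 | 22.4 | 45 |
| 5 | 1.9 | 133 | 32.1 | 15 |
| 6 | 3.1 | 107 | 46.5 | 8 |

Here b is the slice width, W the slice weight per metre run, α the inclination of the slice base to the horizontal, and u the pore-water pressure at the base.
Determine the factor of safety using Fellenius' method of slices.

Ordinary method of slices: FS = Σ[c'·Δl_i + (W_i cosα_i − u_i·Δl_i)·tanφ'] / Σ W_i sinα_i, with Δl_i = b_i / cosα_i.
Slice 1: Δl = 2.4/cos(-7.1°) = 2.419 m; N'_1 = 83·cos(-7.1°) − 3·2.419 = 75.1; c'Δl = 33.62; W sinα = -10.3
Slice 2: Δl = 2.2/cos3.1° = 2.203 m; N'_2 = 209·cos3.1° − 17·2.203 = 171.2; c'Δl = 30.62; W sinα = 11.3
Slice 3: Δl = 2.1/cos12.8° = 2.154 m; N'_3 = 208·cos12.8° − 50·2.154 = 95.2; c'Δl = 29.93; W sinα = 46.1
Slice 4: Δl = 2.0/cos22.4° = 2.163 m; N'_4 = 175·cos22.4° − 45·2.163 = 64.5; c'Δl = 30.07; W sinα = 66.7
Slice 5: Δl = 1.9/cos32.1° = 2.243 m; N'_5 = 133·cos32.1° − 15·2.243 = 79.0; c'Δl = 31.18; W sinα = 70.7
Slice 6: Δl = 3.1/cos46.5° = 4.503 m; N'_6 = 107·cos46.5° − 8·4.503 = 37.6; c'Δl = 62.60; W sinα = 77.6
Σc'Δl = 218.0 kN/m; ΣN' = 522.6 kN/m; ΣW sinα = 262.1 kN/m
Resisting = 218.0 + 522.6·tan23.6° = 218.0 + 228.3 = 446.3 kN/m
FS = 446.3 / 262.1 = 1.703

FS = 1.70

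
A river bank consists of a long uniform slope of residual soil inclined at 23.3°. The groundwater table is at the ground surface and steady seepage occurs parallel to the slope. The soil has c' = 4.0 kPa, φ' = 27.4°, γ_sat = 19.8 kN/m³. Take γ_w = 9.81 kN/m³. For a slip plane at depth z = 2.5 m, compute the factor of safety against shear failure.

FS = 0.83

With seepage parallel to the slope and the water table at the surface, the effective normal stress on the slip plane uses the buoyant unit weight γ' = γ_sat − γ_w while the driving shear stress uses γ_sat:
FS = [c' + γ' z cos²β tanφ'] / [γ_sat z sinβ cosβ]
γ' = 19.8 − 9.81 = 9.99 kN/m³
Numerator = 4.0 + 9.99·2.5·cos²23.3°·tan27.4° = 4.0 + 9.99·2.5·0.8435·0.5184 = 14.920 kPa
Denominator = 19.8·2.5·sin23.3°·cos23.3° = 19.8·2.5·0.3955·0.9184 = 17.983 kPa
FS = 14.920 / 17.983 = 0.830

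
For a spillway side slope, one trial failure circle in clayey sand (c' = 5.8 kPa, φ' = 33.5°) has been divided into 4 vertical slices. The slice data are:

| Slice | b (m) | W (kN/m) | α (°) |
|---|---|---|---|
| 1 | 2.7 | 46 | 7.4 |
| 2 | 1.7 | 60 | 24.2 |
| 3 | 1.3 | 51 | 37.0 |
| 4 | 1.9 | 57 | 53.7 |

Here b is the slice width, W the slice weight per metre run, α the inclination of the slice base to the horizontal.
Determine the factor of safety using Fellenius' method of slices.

Ordinary method of slices: FS = Σ[c'·Δl_i + (W_i cosα_i)·tanφ'] / Σ W_i sinα_i, with Δl_i = b_i / cosα_i.
Slice 1: Δl = 2.7/cos7.4° = 2.723 m; N'_1 = 46·cos7.4° = 45.6; c'Δl = 15.79; W sinα = 5.9
Slice 2: Δl = 1.7/cos24.2° = 1.864 m; N'_2 = 60·cos24.2° = 54.7; c'Δl = 10.81; W sinα = 24.6
Slice 3: Δl = 1.3/cos37.0° = 1.628 m; N'_3 = 51·cos37.0° = 40.7; c'Δl = 9.44; W sinα = 30.7
Slice 4: Δl = 1.9/cos53.7° = 3.209 m; N'_4 = 57·cos53.7° = 33.7; c'Δl = 18.61; W sinα = 45.9
Σc'Δl = 54.7 kN/m; ΣN' = 174.8 kN/m; ΣW sinα = 107.2 kN/m
Resisting = 54.7 + 174.8·tan33.5° = 54.7 + 115.7 = 170.4 kN/m
FS = 170.4 / 107.2 = 1.590

FS = 1.59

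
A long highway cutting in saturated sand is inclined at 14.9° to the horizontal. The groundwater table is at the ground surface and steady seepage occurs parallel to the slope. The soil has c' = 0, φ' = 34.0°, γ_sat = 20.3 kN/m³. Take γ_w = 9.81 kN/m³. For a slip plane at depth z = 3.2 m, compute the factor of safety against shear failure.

With seepage parallel to the slope and the water table at the surface, the effective normal stress on the slip plane uses the buoyant unit weight γ' = γ_sat − γ_w while the driving shear stress uses γ_sat:
FS = [c' + γ' z cos²β tanφ'] / [γ_sat z sinβ cosβ]
(For c' = 0 this reduces to FS = (γ'/γ_sat)·tanφ'/tanβ.)
γ' = 20.3 − 9.81 = 10.49 kN/m³
Numerator = 0.0 + 10.49·3.2·cos²14.9°·tan34.0° = 0.0 + 10.49·3.2·0.9339·0.6745 = 21.145 kPa
Denominator = 20.3·3.2·sin14.9°·cos14.9° = 20.3·3.2·0.2571·0.9664 = 16.142 kPa
FS = 21.145 / 16.142 = 1.310

FS = 1.31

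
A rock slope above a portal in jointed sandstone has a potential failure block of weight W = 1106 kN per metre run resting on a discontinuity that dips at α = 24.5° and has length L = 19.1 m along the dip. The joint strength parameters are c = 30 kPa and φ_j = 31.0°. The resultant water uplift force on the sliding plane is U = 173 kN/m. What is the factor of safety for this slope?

Resolving the block weight along and normal to the plane and applying the Mohr–Coulomb strength on the joint:
N' = W cosα − U = 1106·cos24.5° − 173 = 833.4 kN/m
Driving force T = W sinα = 1106·sin24.5° = 458.7 kN/m
Resisting force R = c·L + N'·tanφ_j = 30·19.1 + 833.4·tan31.0° = 573.0 + 500.8 = 1073.8 kN/m
FS = R / T = 1073.8 / 458.7 = 2.341

FS = 2.34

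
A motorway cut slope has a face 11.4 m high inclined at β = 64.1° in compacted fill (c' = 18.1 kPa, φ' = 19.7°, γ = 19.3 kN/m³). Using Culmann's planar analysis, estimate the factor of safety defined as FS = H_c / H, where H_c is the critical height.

H_c = (4c'/γ) · sinβ cosφ' / [1 − cos(β − φ')]
    = (4·18.1/19.3) · sin64.1°·cos19.7° / [1 − cos44.4°]
    = 3.751 · 0.8469 / 0.2855 = 11.13 m
FS = H_c / H = 11.13 / 11.4 = 0.976

FS = 0.98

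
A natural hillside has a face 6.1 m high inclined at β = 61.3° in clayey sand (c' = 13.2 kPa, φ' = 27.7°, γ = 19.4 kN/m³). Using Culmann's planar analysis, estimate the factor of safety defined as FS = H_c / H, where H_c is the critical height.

H_c = (4c'/γ) · sinβ cosφ' / [1 − cos(β − φ')]
    = (4·13.2/19.4) · sin61.3°·cos27.7° / [1 − cos33.6°]
    = 2.722 · 0.7766 / 0.1671 = 12.65 m
FS = H_c / H = 12.65 / 6.1 = 2.074

FS = 2.07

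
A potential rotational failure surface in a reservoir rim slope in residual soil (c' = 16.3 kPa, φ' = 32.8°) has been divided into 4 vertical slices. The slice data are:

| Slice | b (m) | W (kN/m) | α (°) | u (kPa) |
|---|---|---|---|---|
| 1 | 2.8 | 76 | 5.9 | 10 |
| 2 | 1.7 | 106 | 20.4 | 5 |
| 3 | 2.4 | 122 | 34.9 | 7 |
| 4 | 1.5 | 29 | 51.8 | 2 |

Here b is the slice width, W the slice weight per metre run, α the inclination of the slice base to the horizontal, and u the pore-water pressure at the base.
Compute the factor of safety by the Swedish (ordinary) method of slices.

FS = 2.27

Ordinary method of slices: FS = Σ[c'·Δl_i + (W_i cosα_i − u_i·Δl_i)·tanφ'] / Σ W_i sinα_i, with Δl_i = b_i / cosα_i.
Slice 1: Δl = 2.8/cos5.9° = 2.815 m; N'_1 = 76·cos5.9° − 10·2.815 = 47.4; c'Δl = 45.88; W sinα = 7.8
Slice 2: Δl = 1.7/cos20.4° = 1.814 m; N'_2 = 106·cos20.4° − 5·1.814 = 90.3; c'Δl = 29.56; W sinα = 36.9
Slice 3: Δl = 2.4/cos34.9° = 2.926 m; N'_3 = 122·cos34.9° − 7·2.926 = 79.6; c'Δl = 47.70; W sinα = 69.8
Slice 4: Δl = 1.5/cos51.8° = 2.426 m; N'_4 = 29·cos51.8° − 2·2.426 = 13.1; c'Δl = 39.54; W sinα = 22.8
Σc'Δl = 162.7 kN/m; ΣN' = 230.4 kN/m; ΣW sinα = 137.4 kN/m
Resisting = 162.7 + 230.4·tan32.8° = 162.7 + 148.5 = 311.2 kN/m
FS = 311.2 / 137.4 = 2.265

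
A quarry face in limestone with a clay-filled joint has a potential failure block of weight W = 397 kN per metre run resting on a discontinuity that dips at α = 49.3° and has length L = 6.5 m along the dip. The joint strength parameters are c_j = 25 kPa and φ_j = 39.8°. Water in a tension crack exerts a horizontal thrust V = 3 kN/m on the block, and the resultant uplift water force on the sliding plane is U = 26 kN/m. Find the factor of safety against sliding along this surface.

FS = 1.17

Resolving the block weight along and normal to the plane and applying the Mohr–Coulomb strength on the joint:
N' = W cosα − U − V sinα = 397·cos49.3° − 26 − 3·sin49.3° = 230.6 kN/m
Driving force T = W sinα + V cosα = 397·sin49.3° + 3·cos49.3° = 302.9 kN/m
Resisting force R = c_j·L + N'·tanφ_j = 25·6.5 + 230.6·tan39.8° = 162.5 + 192.1 = 354.6 kN/m
FS = R / T = 354.6 / 302.9 = 1.171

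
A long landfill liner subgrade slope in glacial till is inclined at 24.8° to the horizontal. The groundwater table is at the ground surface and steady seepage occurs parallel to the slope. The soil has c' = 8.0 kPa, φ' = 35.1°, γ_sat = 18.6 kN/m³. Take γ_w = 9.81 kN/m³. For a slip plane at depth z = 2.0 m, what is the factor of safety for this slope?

With seepage parallel to the slope and the water table at the surface, the effective normal stress on the slip plane uses the buoyant unit weight γ' = γ_sat − γ_w while the driving shear stress uses γ_sat:
FS = [c' + γ' z cos²β tanφ'] / [γ_sat z sinβ cosβ]
γ' = 18.6 − 9.81 = 8.79 kN/m³
Numerator = 8.0 + 8.79·2.0·cos²24.8°·tan35.1° = 8.0 + 8.79·2.0·0.8241·0.7028 = 18.182 kPa
Denominator = 18.6·2.0·sin24.8°·cos24.8° = 18.6·2.0·0.4195·0.9078 = 14.165 kPa
FS = 18.182 / 14.165 = 1.284

FS = 1.28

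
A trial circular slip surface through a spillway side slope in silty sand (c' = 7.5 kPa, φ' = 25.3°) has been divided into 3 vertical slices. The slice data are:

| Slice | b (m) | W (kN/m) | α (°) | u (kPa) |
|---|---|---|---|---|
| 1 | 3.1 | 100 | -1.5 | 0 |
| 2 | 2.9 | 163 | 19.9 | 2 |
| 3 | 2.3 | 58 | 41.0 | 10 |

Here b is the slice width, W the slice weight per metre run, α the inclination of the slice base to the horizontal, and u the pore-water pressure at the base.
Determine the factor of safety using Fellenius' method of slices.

FS = 2.12

Ordinary method of slices: FS = Σ[c'·Δl_i + (W_i cosα_i − u_i·Δl_i)·tanφ'] / Σ W_i sinα_i, with Δl_i = b_i / cosα_i.
Slice 1: Δl = 3.1/cos(-1.5°) = 3.101 m; N'_1 = 100·cos(-1.5°) − 0·3.101 = 100.0; c'Δl = 23.26; W sinα = -2.6
Slice 2: Δl = 2.9/cos19.9° = 3.084 m; N'_2 = 163·cos19.9° − 2·3.084 = 147.1; c'Δl = 23.13; W sinα = 55.5
Slice 3: Δl = 2.3/cos41.0° = 3.048 m; N'_3 = 58·cos41.0° − 10·3.048 = 13.3; c'Δl = 22.86; W sinα = 38.1
Σc'Δl = 69.2 kN/m; ΣN' = 260.4 kN/m; ΣW sinα = 90.9 kN/m
Resisting = 69.2 + 260.4·tan25.3° = 69.2 + 123.1 = 192.3 kN/m
FS = 192.3 / 90.9 = 2.115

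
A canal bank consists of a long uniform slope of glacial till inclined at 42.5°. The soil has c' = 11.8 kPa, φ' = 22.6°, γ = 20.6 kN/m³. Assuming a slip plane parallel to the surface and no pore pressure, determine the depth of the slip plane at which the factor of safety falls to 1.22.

Setting FS = 1.22 in FS = [c' + γz cos²β tanφ'] / [γz sinβ cosβ] and solving for z:
z = c' / [γ cosβ (FS·sinβ − cosβ·tanφ')]
  = 11.8 / [20.6·cos42.5°·(1.22·sin42.5° − cos42.5°·tan22.6°)]
  = 11.8 / [20.6·0.7373·(1.22·0.6756 − 0.7373·0.4163)]
  = 11.8 / 7.8570 = 1.502 m

z = 1.50 m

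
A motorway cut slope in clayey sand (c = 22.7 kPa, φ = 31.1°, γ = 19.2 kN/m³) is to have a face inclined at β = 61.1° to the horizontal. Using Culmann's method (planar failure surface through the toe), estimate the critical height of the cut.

H_c = 26.46 m

Culmann's analysis gives the critical failure plane at α_cr = (β + φ)/2 = (61.1 + 31.1)/2 = 46.1°, and the critical height
H_c = (4c/γ) · sinβ cosφ / [1 − cos(β − φ)]
    = (4·22.7/19.2) · sin61.1°·cos31.1° / [1 − cos(30.0°)]
    = 4.729 · 0.8755·0.8563 / [1 − 0.8660]
    = 4.729 · 0.7496 / 0.1340
    = 26.46 m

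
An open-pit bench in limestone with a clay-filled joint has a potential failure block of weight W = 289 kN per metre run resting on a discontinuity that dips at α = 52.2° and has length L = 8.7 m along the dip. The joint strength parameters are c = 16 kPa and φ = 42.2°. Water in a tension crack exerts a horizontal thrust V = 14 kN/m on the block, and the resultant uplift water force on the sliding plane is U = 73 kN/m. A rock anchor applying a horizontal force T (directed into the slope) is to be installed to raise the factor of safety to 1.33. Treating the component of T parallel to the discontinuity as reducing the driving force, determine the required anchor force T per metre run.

T = 60 kN/m

Resolving forces along and normal to the sliding plane, with the horizontal anchor force T adding T·sinα to the effective normal force and T·cosα acting up the plane against the driving force:
FS = [cL + (W cosα − U − V sinα + T sinα) tanφ] / [W sinα + V cosα − T cosα]
Without the anchor: N' = 93.1 kN/m, driving T_d = 236.9 kN/m, resisting R = 16·8.7 + 93.1·tan42.2° = 223.6 kN/m, FS = 0.94.
Setting FS = 1.33 and solving for T:
1.33·(236.9 − T cos52.2°) = 223.6 + T sin52.2°·tan42.2°
T·(sin52.2°·tan42.2° + 1.33·cos52.2°) = 1.33·236.9 − 223.6
T·(0.7902·0.9067 + 1.33·0.6129) = 315.1 − 223.6 = 91.5
T·1.5316 = 91.5
T = 59.8 kN/m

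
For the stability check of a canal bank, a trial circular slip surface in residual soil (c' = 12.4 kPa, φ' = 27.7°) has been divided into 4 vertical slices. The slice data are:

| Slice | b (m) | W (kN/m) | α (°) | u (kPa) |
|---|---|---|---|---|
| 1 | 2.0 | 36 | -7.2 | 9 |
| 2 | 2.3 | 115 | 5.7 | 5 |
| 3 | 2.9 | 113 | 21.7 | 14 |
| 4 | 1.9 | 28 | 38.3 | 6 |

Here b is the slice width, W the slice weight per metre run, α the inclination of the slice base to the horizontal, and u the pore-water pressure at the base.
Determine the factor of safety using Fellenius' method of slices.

FS = 3.36

Ordinary method of slices: FS = Σ[c'·Δl_i + (W_i cosα_i − u_i·Δl_i)·tanφ'] / Σ W_i sinα_i, with Δl_i = b_i / cosα_i.
Slice 1: Δl = 2.0/cos(-7.2°) = 2.016 m; N'_1 = 36·cos(-7.2°) − 9·2.016 = 17.6; c'Δl = 25.00; W sinα = -4.5
Slice 2: Δl = 2.3/cos5.7° = 2.311 m; N'_2 = 115·cos5.7° − 5·2.311 = 102.9; c'Δl = 28.66; W sinα = 11.4
Slice 3: Δl = 2.9/cos21.7° = 3.121 m; N'_3 = 113·cos21.7° − 14·3.121 = 61.3; c'Δl = 38.70; W sinα = 41.8
Slice 4: Δl = 1.9/cos38.3° = 2.421 m; N'_4 = 28·cos38.3° − 6·2.421 = 7.4; c'Δl = 30.02; W sinα = 17.4
Σc'Δl = 122.4 kN/m; ΣN' = 189.2 kN/m; ΣW sinα = 66.0 kN/m
Resisting = 122.4 + 189.2·tan27.7° = 122.4 + 99.3 = 221.7 kN/m
FS = 221.7 / 66.0 = 3.357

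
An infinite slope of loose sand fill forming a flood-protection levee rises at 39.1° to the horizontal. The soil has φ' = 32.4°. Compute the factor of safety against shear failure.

FS = 0.78

For a dry cohesionless infinite slope the factor of safety is FS = tanφ' / tanβ.
FS = tan32.4° / tan39.1° = 0.6346 / 0.8127 = 0.781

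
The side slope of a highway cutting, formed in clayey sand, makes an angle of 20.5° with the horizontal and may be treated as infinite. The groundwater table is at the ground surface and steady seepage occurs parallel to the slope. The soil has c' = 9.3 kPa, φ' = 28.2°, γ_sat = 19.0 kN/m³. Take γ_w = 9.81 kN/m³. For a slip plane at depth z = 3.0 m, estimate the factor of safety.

FS = 1.19

With seepage parallel to the slope and the water table at the surface, the effective normal stress on the slip plane uses the buoyant unit weight γ' = γ_sat − γ_w while the driving shear stress uses γ_sat:
FS = [c' + γ' z cos²β tanφ'] / [γ_sat z sinβ cosβ]
γ' = 19.0 − 9.81 = 9.19 kN/m³
Numerator = 9.3 + 9.19·3.0·cos²20.5°·tan28.2° = 9.3 + 9.19·3.0·0.8774·0.5362 = 22.270 kPa
Denominator = 19.0·3.0·sin20.5°·cos20.5° = 19.0·3.0·0.3502·0.9367 = 18.698 kPa
FS = 22.270 / 18.698 = 1.191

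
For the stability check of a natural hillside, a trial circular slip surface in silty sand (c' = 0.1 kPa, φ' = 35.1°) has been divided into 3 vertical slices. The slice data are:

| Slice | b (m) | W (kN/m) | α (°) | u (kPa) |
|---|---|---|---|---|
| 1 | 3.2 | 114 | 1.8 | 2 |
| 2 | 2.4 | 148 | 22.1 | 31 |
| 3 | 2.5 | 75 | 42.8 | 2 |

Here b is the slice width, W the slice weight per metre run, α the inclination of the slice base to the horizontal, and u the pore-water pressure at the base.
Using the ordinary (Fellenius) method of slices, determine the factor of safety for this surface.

FS = 1.36

Ordinary method of slices: FS = Σ[c'·Δl_i + (W_i cosα_i − u_i·Δl_i)·tanφ'] / Σ W_i sinα_i, with Δl_i = b_i / cosα_i.
Slice 1: Δl = 3.2/cos1.8° = 3.202 m; N'_1 = 114·cos1.8° − 2·3.202 = 107.5; c'Δl = 0.32; W sinα = 3.6
Slice 2: Δl = 2.4/cos22.1° = 2.590 m; N'_2 = 148·cos22.1° − 31·2.590 = 56.8; c'Δl = 0.26; W sinα = 55.7
Slice 3: Δl = 2.5/cos42.8° = 3.407 m; N'_3 = 75·cos42.8° − 2·3.407 = 48.2; c'Δl = 0.34; W sinα = 51.0
Σc'Δl = 0.9 kN/m; ΣN' = 212.6 kN/m; ΣW sinα = 110.2 kN/m
Resisting = 0.9 + 212.6·tan35.1° = 0.9 + 149.4 = 150.3 kN/m
FS = 150.3 / 110.2 = 1.364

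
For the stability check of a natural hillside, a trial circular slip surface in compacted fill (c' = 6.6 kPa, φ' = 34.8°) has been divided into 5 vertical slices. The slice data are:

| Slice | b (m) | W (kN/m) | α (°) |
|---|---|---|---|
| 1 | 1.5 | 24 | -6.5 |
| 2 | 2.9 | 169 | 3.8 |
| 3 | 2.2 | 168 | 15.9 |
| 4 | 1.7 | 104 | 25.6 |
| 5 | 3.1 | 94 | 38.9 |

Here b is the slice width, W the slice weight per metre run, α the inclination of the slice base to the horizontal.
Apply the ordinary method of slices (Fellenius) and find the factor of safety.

FS = 2.81

Ordinary method of slices: FS = Σ[c'·Δl_i + (W_i cosα_i)·tanφ'] / Σ W_i sinα_i, with Δl_i = b_i / cosα_i.
Slice 1: Δl = 1.5/cos(-6.5°) = 1.510 m; N'_1 = 24·cos(-6.5°) = 23.8; c'Δl = 9.96; W sinα = -2.7
Slice 2: Δl = 2.9/cos3.8° = 2.906 m; N'_2 = 169·cos3.8° = 168.6; c'Δl = 19.18; W sinα = 11.2
Slice 3: Δl = 2.2/cos15.9° = 2.288 m; N'_3 = 168·cos15.9° = 161.6; c'Δl = 15.10; W sinα = 46.0
Slice 4: Δl = 1.7/cos25.6° = 1.885 m; N'_4 = 104·cos25.6° = 93.8; c'Δl = 12.44; W sinα = 44.9
Slice 5: Δl = 3.1/cos38.9° = 3.983 m; N'_5 = 94·cos38.9° = 73.2; c'Δl = 26.29; W sinα = 59.0
Σc'Δl = 83.0 kN/m; ΣN' = 521.0 kN/m; ΣW sinα = 158.5 kN/m
Resisting = 83.0 + 521.0·tan34.8° = 83.0 + 362.1 = 445.1 kN/m
FS = 445.1 / 158.5 = 2.808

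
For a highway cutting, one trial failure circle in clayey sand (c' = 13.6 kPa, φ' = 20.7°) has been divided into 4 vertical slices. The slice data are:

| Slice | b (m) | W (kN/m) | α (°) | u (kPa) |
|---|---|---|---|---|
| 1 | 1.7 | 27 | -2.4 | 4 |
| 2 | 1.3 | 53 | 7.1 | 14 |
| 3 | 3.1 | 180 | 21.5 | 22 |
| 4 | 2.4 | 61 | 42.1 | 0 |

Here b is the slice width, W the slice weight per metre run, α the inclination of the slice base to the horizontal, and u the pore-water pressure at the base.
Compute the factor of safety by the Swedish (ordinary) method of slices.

Ordinary method of slices: FS = Σ[c'·Δl_i + (W_i cosα_i − u_i·Δl_i)·tanφ'] / Σ W_i sinα_i, with Δl_i = b_i / cosα_i.
Slice 1: Δl = 1.7/cos(-2.4°) = 1.701 m; N'_1 = 27·cos(-2.4°) − 4·1.701 = 20.2; c'Δl = 23.14; W sinα = -1.1
Slice 2: Δl = 1.3/cos7.1° = 1.310 m; N'_2 = 53·cos7.1° − 14·1.310 = 34.3; c'Δl = 17.82; W sinα = 6.6
Slice 3: Δl = 3.1/cos21.5° = 3.332 m; N'_3 = 180·cos21.5° − 22·3.332 = 94.2; c'Δl = 45.31; W sinα = 66.0
Slice 4: Δl = 2.4/cos42.1° = 3.235 m; N'_4 = 61·cos42.1° − 0·3.235 = 45.3; c'Δl = 43.99; W sinα = 40.9
Σc'Δl = 130.3 kN/m; ΣN' = 193.9 kN/m; ΣW sinα = 112.3 kN/m
Resisting = 130.3 + 193.9·tan20.7° = 130.3 + 73.3 = 203.5 kN/m
FS = 203.5 / 112.3 = 1.812

FS = 1.81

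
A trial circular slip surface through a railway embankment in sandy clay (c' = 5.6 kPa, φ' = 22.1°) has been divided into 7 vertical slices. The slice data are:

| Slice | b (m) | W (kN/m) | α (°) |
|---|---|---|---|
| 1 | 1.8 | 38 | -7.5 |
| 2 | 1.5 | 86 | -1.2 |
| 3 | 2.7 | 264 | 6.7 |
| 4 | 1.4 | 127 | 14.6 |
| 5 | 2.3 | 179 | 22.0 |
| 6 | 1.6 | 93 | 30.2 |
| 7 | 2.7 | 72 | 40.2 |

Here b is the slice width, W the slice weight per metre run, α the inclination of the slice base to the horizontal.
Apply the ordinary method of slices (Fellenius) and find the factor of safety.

Ordinary method of slices: FS = Σ[c'·Δl_i + (W_i cosα_i)·tanφ'] / Σ W_i sinα_i, with Δl_i = b_i / cosα_i.
Slice 1: Δl = 1.8/cos(-7.5°) = 1.816 m; N'_1 = 38·cos(-7.5°) = 37.7; c'Δl = 10.17; W sinα = -5.0
Slice 2: Δl = 1.5/cos(-1.2°) = 1.500 m; N'_2 = 86·cos(-1.2°) = 86.0; c'Δl = 8.40; W sinα = -1.8
Slice 3: Δl = 2.7/cos6.7° = 2.719 m; N'_3 = 264·cos6.7° = 262.2; c'Δl = 15.22; W sinα = 30.8
Slice 4: Δl = 1.4/cos14.6° = 1.447 m; N'_4 = 127·cos14.6° = 122.9; c'Δl = 8.10; W sinα = 32.0
Slice 5: Δl = 2.3/cos22.0° = 2.481 m; N'_5 = 179·cos22.0° = 166.0; c'Δl = 13.89; W sinα = 67.1
Slice 6: Δl = 1.6/cos30.2° = 1.851 m; N'_6 = 93·cos30.2° = 80.4; c'Δl = 10.37; W sinα = 46.8
Slice 7: Δl = 2.7/cos40.2° = 3.535 m; N'_7 = 72·cos40.2° = 55.0; c'Δl = 19.80; W sinα = 46.5
Σc'Δl = 85.9 kN/m; ΣN' = 810.1 kN/m; ΣW sinα = 216.4 kN/m
Resisting = 85.9 + 810.1·tan22.1° = 85.9 + 328.9 = 414.9 kN/m
FS = 414.9 / 216.4 = 1.918

FS = 1.92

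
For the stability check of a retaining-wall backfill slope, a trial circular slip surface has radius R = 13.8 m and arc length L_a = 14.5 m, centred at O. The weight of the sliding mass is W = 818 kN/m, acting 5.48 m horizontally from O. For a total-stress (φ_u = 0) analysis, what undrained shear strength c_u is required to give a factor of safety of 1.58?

FS = c_u·L_a·R / (W·d), so c_u = FS·W·d / (L_a·R).
c_u = 1.58·818·5.48 / (14.50·13.8) = 7082.6 / 200.10 = 35.40 kPa

c_u = 35.4 kPa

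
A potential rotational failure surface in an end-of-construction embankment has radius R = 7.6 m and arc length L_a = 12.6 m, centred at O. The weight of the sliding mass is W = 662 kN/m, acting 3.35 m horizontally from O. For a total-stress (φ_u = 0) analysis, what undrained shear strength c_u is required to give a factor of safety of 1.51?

c_u = 35.0 kPa

FS = c_u·L_a·R / (W·d), so c_u = FS·W·d / (L_a·R).
c_u = 1.51·662·3.35 / (12.60·7.6) = 3348.7 / 95.76 = 34.97 kPa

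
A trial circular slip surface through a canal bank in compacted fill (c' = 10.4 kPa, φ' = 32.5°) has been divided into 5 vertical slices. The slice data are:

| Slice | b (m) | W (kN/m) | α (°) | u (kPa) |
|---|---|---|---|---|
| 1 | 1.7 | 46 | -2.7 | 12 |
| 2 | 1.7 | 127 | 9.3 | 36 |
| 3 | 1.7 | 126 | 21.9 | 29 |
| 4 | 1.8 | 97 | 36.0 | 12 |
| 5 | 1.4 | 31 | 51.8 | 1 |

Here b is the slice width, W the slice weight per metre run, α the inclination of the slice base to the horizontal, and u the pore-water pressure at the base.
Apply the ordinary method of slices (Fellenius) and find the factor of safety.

FS = 1.65

Ordinary method of slices: FS = Σ[c'·Δl_i + (W_i cosα_i − u_i·Δl_i)·tanφ'] / Σ W_i sinα_i, with Δl_i = b_i / cosα_i.
Slice 1: Δl = 1.7/cos(-2.7°) = 1.702 m; N'_1 = 46·cos(-2.7°) − 12·1.702 = 25.5; c'Δl = 17.70; W sinα = -2.2
Slice 2: Δl = 1.7/cos9.3° = 1.723 m; N'_2 = 127·cos9.3° − 36·1.723 = 63.3; c'Δl = 17.92; W sinα = 20.5
Slice 3: Δl = 1.7/cos21.9° = 1.832 m; N'_3 = 126·cos21.9° − 29·1.832 = 63.8; c'Δl = 19.06; W sinα = 47.0
Slice 4: Δl = 1.8/cos36.0° = 2.225 m; N'_4 = 97·cos36.0° − 12·2.225 = 51.8; c'Δl = 23.14; W sinα = 57.0
Slice 5: Δl = 1.4/cos51.8° = 2.264 m; N'_5 = 31·cos51.8° − 1·2.264 = 16.9; c'Δl = 23.54; W sinα = 24.4
Σc'Δl = 101.4 kN/m; ΣN' = 221.3 kN/m; ΣW sinα = 146.7 kN/m
Resisting = 101.4 + 221.3·tan32.5° = 101.4 + 141.0 = 242.3 kN/m
FS = 242.3 / 146.7 = 1.652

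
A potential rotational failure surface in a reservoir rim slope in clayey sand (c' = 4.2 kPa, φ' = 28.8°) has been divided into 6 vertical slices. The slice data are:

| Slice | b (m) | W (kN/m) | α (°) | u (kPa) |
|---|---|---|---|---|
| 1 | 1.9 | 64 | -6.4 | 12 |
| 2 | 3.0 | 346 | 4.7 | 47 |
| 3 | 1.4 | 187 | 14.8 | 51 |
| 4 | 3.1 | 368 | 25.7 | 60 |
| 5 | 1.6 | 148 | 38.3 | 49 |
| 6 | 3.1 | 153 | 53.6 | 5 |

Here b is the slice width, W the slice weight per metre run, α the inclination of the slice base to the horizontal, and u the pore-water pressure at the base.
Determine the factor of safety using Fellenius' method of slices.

Ordinary method of slices: FS = Σ[c'·Δl_i + (W_i cosα_i − u_i·Δl_i)·tanφ'] / Σ W_i sinα_i, with Δl_i = b_i / cosα_i.
Slice 1: Δl = 1.9/cos(-6.4°) = 1.912 m; N'_1 = 64·cos(-6.4°) − 12·1.912 = 40.7; c'Δl = 8.03; W sinα = -7.1
Slice 2: Δl = 3.0/cos4.7° = 3.010 m; N'_2 = 346·cos4.7° − 47·3.010 = 203.4; c'Δl = 12.64; W sinα = 28.4
Slice 3: Δl = 1.4/cos14.8° = 1.448 m; N'_3 = 187·cos14.8° − 51·1.448 = 106.9; c'Δl = 6.08; W sinα = 47.8
Slice 4: Δl = 3.1/cos25.7° = 3.440 m; N'_4 = 368·cos25.7° − 60·3.440 = 125.2; c'Δl = 14.45; W sinα = 159.6
Slice 5: Δl = 1.6/cos38.3° = 2.039 m; N'_5 = 148·cos38.3° − 49·2.039 = 16.2; c'Δl = 8.56; W sinα = 91.7
Slice 6: Δl = 3.1/cos53.6° = 5.224 m; N'_6 = 153·cos53.6° − 5·5.224 = 64.7; c'Δl = 21.94; W sinα = 123.1
Σc'Δl = 71.7 kN/m; ΣN' = 557.1 kN/m; ΣW sinα = 443.4 kN/m
Resisting = 71.7 + 557.1·tan28.8° = 71.7 + 306.2 = 378.0 kN/m
FS = 378.0 / 443.4 = 0.852

FS = 0.85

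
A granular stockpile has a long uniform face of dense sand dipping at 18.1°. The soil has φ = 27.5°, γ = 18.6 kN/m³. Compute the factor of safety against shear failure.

For a dry cohesionless infinite slope the factor of safety is FS = tanφ / tanβ.
FS = tan27.5° / tan18.1° = 0.5206 / 0.3269 = 1.593

FS = 1.59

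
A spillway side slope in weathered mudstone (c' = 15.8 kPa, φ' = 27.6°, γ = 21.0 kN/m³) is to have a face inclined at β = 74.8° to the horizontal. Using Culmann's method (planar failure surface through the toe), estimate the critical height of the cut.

Culmann's analysis gives the critical failure plane at α_cr = (β + φ')/2 = (74.8 + 27.6)/2 = 51.2°, and the critical height
H_c = (4c'/γ) · sinβ cosφ' / [1 − cos(β − φ')]
    = (4·15.8/21.0) · sin74.8°·cos27.6° / [1 − cos(47.2°)]
    = 3.010 · 0.9650·0.8862 / [1 − 0.6794]
    = 3.010 · 0.8552 / 0.3206
    = 8.03 m

H_c = 8.03 m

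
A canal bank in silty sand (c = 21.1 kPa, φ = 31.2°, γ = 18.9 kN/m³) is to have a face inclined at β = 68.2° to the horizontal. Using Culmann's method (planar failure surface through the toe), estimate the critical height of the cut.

Culmann's analysis gives the critical failure plane at α_cr = (β + φ)/2 = (68.2 + 31.2)/2 = 49.7°, and the critical height
H_c = (4c/γ) · sinβ cosφ / [1 − cos(β − φ)]
    = (4·21.1/18.9) · sin68.2°·cos31.2° / [1 − cos(37.0°)]
    = 4.466 · 0.9285·0.8554 / [1 − 0.7986]
    = 4.466 · 0.7942 / 0.2014
    = 17.61 m

H_c = 17.61 m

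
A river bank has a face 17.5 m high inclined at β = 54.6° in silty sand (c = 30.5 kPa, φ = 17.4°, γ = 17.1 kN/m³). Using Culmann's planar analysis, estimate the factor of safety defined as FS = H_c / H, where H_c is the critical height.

H_c = (4c/γ) · sinβ cosφ / [1 − cos(β − φ)]
    = (4·30.5/17.1) · sin54.6°·cos17.4° / [1 − cos37.2°]
    = 7.135 · 0.7778 / 0.2035 = 27.27 m
FS = H_c / H = 27.27 / 17.5 = 1.559

FS = 1.56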